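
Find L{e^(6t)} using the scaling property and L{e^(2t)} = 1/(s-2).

Using L{f(at)} = (1/a)F(s/a) with a=3 and f(t) = e^(2t): L{e^(6t)} = (1/3) · 1/((s/3)-2) = (1/3) · 3/(s-6) = 1/(s-6)

Final answer: 1/(s-6)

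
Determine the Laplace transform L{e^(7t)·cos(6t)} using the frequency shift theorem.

Frequency shift: L{e^(at)f(t)} = F(s-a). L{e^(7t)·cos(6t)} = (s-7)/((s-7)² + 36)

Final answer: (s-7)/((s-7)² + 36)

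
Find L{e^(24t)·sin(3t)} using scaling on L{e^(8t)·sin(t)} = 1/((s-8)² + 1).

Scaling with a=3: L{e^(24t)·sin(3t)} = (1/3) · 1/((s/3-8)² + 1). Simplifying: 3/((s-24)² + 9)

Final answer: 3/((s-24)² + 9)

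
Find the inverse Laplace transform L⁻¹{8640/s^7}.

L⁻¹{n!/s^(n+1)} = t^n with n=6. So L⁻¹{720/s^7} = t^6, and L⁻¹{8640/s^7} = (8640/720)·t^6 = 12·t^6

Final answer: 12·t^6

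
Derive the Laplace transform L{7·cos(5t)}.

L{cos(ωt)} = s/(s² + ω²), so L{cos(5t)} = s/(s² + 25). Then L{7·cos(5t)} = 7·s/(s² + 25) = 7s/(s² + 25)

Final answer: 7s/(s² + 25)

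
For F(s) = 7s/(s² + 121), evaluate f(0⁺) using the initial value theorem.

f(0⁺) = lim_{s→∞} s·7s/(s² + 121) = lim_{s→∞} 7s²/(s² + 121) = 7

Final answer: 7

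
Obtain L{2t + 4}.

L{2t + 4} = 2·L{t} + 4·L{1} = 2/s² + 4/s

Final answer: 2/s² + 4/s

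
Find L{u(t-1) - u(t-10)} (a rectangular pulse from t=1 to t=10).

L{u(t-a)} = e^(-as)/s. L{u(t-1) - u(t-10)} = (e^(-s) - e^(-10s))/s

Final answer: (e^(-s) - e^(-10s))/s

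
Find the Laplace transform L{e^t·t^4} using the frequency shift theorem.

L{e^(at)·t^n} = n!/(s-a)^(n+1), so L{e^t·t^4} = 24/(s-1)^5

Final answer: 24/(s-1)^5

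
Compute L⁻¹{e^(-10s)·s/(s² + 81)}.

L⁻¹{s/(s² + 81)} = cos(9t). By the time shift theorem, L⁻¹{e^(-as)F(s)} = u(t-a)f(t-a) with a=10, so L⁻¹{e^(-10s)·s/(s² + 81)} = u(t-10)·cos(9(t-10))

Final answer: u(t-10)·cos(9(t-10))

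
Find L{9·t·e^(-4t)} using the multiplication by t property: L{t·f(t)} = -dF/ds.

Using L{t^n·e^(at)} = n!/(s-a)^(n+1), L{t·e^(-4t)} = 1/(s+4)^2, so L{9·t·e^(-4t)} = 9·1/(s+4)^2 = 9/(s+4)^2

Final answer: 9/(s+4)^2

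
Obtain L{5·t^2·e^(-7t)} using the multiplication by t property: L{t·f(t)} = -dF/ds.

Using L{t^n·e^(at)} = n!/(s-a)^(n+1), L{t^2·e^(-7t)} = 2/(s+7)^3, so L{5·t^2·e^(-7t)} = 5·2/(s+7)^3 = 10/(s+7)^3

Final answer: 10/(s+7)^3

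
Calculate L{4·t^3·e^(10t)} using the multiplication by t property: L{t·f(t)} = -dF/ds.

Using L{t^n·e^(at)} = n!/(s-a)^(n+1), L{t^3·e^(10t)} = 6/(s-10)^4, so L{4·t^3·e^(10t)} = 4·6/(s-10)^4 = 24/(s-10)^4

Final answer: 24/(s-10)^4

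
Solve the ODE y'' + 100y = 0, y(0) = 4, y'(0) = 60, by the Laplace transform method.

L{y''} + 100L{y} = 0. s²Y - 4s - 60 + 100Y = 0. Y(s² + 100) = 4s + 60. Y = (4s + 60)/(s² + 100). Inverting: y(t) = 4cos(10t) + 6sin(10t)

Final answer: y(t) = 4cos(10t) + 6sin(10t)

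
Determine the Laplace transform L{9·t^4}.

L{t^n} = n!/s^(n+1), so L{t^4} = 24/s^5. Then L{9·t^4} = 9·24/s^5 = 216/s^5

Final answer: 216/s^5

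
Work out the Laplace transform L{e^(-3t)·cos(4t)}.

L{e^(at)·cos(ωt)} = (s-a)/((s-a)² + ω²), so L{e^(-3t)·cos(4t)} = (s+3)/((s+3)² + 16)

Final answer: (s+3)/((s+3)² + 16)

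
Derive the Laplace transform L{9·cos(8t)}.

L{cos(ωt)} = s/(s² + ω²), so L{cos(8t)} = s/(s² + 64). Then L{9·cos(8t)} = 9·s/(s² + 64) = 9s/(s² + 64)

Final answer: 9s/(s² + 64)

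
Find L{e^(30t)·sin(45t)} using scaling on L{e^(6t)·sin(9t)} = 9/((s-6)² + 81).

Scaling with a=5: L{e^(30t)·sin(45t)} = (1/5) · 9/((s/5-6)² + 81). Simplifying: 45/((s-30)² + 2025)

Final answer: 45/((s-30)² + 2025)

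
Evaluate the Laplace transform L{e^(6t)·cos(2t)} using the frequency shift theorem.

Frequency shift: L{e^(at)f(t)} = F(s-a). L{e^(6t)·cos(2t)} = (s-6)/((s-6)² + 4)

Final answer: (s-6)/((s-6)² + 4)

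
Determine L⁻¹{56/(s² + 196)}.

This is the form c·a/(s² + a²) with a = 14, c = 4. L⁻¹ = 4·sin(14t)

Final answer: 4·sin(14t)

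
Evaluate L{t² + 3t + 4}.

L{t² + 3t + 4} = 2/s³ + 3/s² + 4/s = 2/s³ + 3/s² + 4/s

Final answer: 2/s³ + 3/s² + 4/s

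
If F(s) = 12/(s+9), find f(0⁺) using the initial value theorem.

f(0⁺) = lim_{s→∞} s·12/(s+9) = lim_{s→∞} 12s/(s+9) = 12

Final answer: 12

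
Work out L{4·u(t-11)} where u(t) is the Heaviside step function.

L{u(t-a)} = e^(-as)/s. Here a=11, so L{u(t-11)} = e^(-11s)/s, and L{4·u(t-11)} = 4·e^(-11s)/s

Final answer: 4·e^(-11s)/s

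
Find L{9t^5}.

L{t^n} = n!/s^(n+1). So L{9t^5} = 9·5!/s^6 = 1080/s^6

Final answer: 1080/s^6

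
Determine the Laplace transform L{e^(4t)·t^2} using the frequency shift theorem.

L{e^(at)·t^n} = n!/(s-a)^(n+1), so L{e^(4t)·t^2} = 2/(s-4)^3

Final answer: 2/(s-4)^3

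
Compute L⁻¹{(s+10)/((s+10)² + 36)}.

Using frequency shift: L⁻¹{(s-a)/((s-a)² + b²)} = e^(at)cos(bt). Here a=-10, b=6

Final answer: e^(-10t)·cos(6t)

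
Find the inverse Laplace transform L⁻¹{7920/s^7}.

L⁻¹{n!/s^(n+1)} = t^n with n=6. So L⁻¹{720/s^7} = t^6, and L⁻¹{7920/s^7} = (7920/720)·t^6 = 11·t^6

Final answer: 11·t^6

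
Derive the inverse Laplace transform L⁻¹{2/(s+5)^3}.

L⁻¹{n!/(s-a)^(n+1)} = t^n·e^(at), so L⁻¹{2/(s+5)^3} = t^2·e^(-5t)

Final answer: t^2·e^(-5t)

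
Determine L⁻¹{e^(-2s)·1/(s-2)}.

L⁻¹{1/(s-2)} = e^(2t). By the time shift theorem, L⁻¹{e^(-as)F(s)} = u(t-a)f(t-a) with a=2, so L⁻¹{e^(-2s)·1/(s-2)} = u(t-2)·e^(2(t-2))

Final answer: u(t-2)·e^(2(t-2))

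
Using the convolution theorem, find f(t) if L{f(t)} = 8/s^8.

8/s^8 = (8/s)·(1/s^7) = L{8}·L{t^6/720}. By convolution, f(t) = 8*t^6/720 = ∫₀ᵗ 8·τ^6/720 dτ = 8·t^7/5040

Final answer: 8·t^7/5040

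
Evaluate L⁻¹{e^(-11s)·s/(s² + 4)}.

L⁻¹{s/(s² + 4)} = cos(2t). By the time shift theorem, L⁻¹{e^(-as)F(s)} = u(t-a)f(t-a) with a=11, so L⁻¹{e^(-11s)·s/(s² + 4)} = u(t-11)·cos(2(t-11))

Final answer: u(t-11)·cos(2(t-11))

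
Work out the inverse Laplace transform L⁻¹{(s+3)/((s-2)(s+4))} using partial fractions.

Using partial fractions, f(t) = (5e^(2t) + e^(-4t))/6

Final answer: (5e^(2t) + e^(-4t))/6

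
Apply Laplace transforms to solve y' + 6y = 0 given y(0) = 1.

L{y'} + 6L{y} = 0. sY - 1 + 6Y = 0. Y(s+6) = 1. Y = 1/(s+6)

Final answer: y(t) = e^(-6t)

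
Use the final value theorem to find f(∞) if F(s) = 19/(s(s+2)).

f(∞) = lim_{s→0} s·19/(s(s+2)) = lim_{s→0} 19/(s+2) = 19/2 = 19/2

Final answer: 19/2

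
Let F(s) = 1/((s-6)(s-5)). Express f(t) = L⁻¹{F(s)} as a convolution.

1/((s-6)(s-5)) = (1/(s-6))·(1/(s-5)) = L{e^(6t)}·L{e^(5t)}. So f(t) = e^(6t)*e^(5t) = ∫₀ᵗ e^(6τ)·e^(5(t-τ)) dτ

Final answer: ∫₀ᵗ e^(6τ)·e^(5(t-τ)) dτ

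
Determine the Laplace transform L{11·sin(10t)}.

L{sin(ωt)} = ω/(s² + ω²), so L{sin(10t)} = 10/(s² + 100). Then L{11·sin(10t)} = 11·10/(s² + 100) = 110/(s² + 100)

Final answer: 110/(s² + 100)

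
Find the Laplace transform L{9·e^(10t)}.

L{e^(at)} = 1/(s-a), so L{e^(10t)} = 1/(s-10). Then L{9·e^(10t)} = 9/(s-10)

Final answer: 9/(s-10)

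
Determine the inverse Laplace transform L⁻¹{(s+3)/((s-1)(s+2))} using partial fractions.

Using partial fractions, f(t) = (4e^t - e^(-2t))/3

Final answer: (4e^t - e^(-2t))/3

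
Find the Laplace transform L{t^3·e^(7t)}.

L{t^n·e^(at)} = n!/(s-a)^(n+1), so L{t^3·e^(7t)} = 6/(s-7)^4

Final answer: 6/(s-7)^4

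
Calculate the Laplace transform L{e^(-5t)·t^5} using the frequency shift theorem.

L{e^(at)·t^n} = n!/(s-a)^(n+1), so L{e^(-5t)·t^5} = 120/(s+5)^6

Final answer: 120/(s+5)^6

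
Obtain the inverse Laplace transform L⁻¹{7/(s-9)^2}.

L⁻¹{n!/(s-a)^(n+1)} = t^n·e^(at) with n=1, a=9. So L⁻¹{1/(s-9)^2} = t·e^(9t), and L⁻¹{7/(s-9)^2} = (7/1)·t·e^(9t) = 7·t·e^(9t)

Final answer: 7·t·e^(9t)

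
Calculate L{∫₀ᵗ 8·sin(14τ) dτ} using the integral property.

L{∫₀ᵗ f(τ)dτ} = F(s)/s with F(s) = 112/(s² + 196), so the result is (112/(s² + 196))/s = 112/(s(s² + 196))

Final answer: 112/(s(s² + 196))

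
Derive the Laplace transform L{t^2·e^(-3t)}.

L{t^n·e^(at)} = n!/(s-a)^(n+1), so L{t^2·e^(-3t)} = 2/(s+3)^3

Final answer: 2/(s+3)^3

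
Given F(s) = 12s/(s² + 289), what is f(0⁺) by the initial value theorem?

f(0⁺) = lim_{s→∞} s·12s/(s² + 289) = lim_{s→∞} 12s²/(s² + 289) = 12

Final answer: 12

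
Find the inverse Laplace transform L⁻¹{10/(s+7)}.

L⁻¹{1/(s-a)} = e^(at), so L⁻¹{1/(s+7)} = e^(-7t), and L⁻¹{10/(s+7)} = 10·e^(-7t)

Final answer: 10·e^(-7t)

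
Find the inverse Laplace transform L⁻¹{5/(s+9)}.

L⁻¹{1/(s-a)} = e^(at), so L⁻¹{1/(s+9)} = e^(-9t), and L⁻¹{5/(s+9)} = 5·e^(-9t)

Final answer: 5·e^(-9t)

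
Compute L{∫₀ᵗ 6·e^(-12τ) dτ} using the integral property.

L{∫₀ᵗ f(τ)dτ} = F(s)/s with F(s) = 6/(s+12), so L{∫₀ᵗ 6·e^(-12τ) dτ} = 6/(s(s+12))

Final answer: 6/(s(s+12))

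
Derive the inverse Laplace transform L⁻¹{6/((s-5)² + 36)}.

Using frequency shift, L⁻¹{6/((s-5)² + 36)} = e^(5t)·sin(6t)

Final answer: e^(5t)·sin(6t)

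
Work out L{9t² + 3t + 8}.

L{9t² + 3t + 8} = 9·2/s³ + 3/s² + 8/s = 18/s³ + 3/s² + 8/s

Final answer: 18/s³ + 3/s² + 8/s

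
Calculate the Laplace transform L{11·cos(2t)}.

L{cos(ωt)} = s/(s² + ω²), so L{cos(2t)} = s/(s² + 4). Then L{11·cos(2t)} = 11·s/(s² + 4) = 11s/(s² + 4)

Final answer: 11s/(s² + 4)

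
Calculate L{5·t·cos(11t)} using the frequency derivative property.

L{cos(11t)} = s/(s² + 121). Derivative: d/ds[s/(s² + 121)] = [(s² + 121) - s·2s]/(s² + 121)² = (121 - s²)/(s² + 121)². So L{t·cos(11t)} = -F'(s) = (s² - 121)/(s² + 121)². Then L{5·t·cos(11t)} = 5·(s² - 121)/(s² + 121)²

Final answer: 5·(s² - 121)/(s² + 121)²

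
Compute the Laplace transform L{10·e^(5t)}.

L{e^(at)} = 1/(s-a), so L{e^(5t)} = 1/(s-5). Then L{10·e^(5t)} = 10/(s-5)

Final answer: 10/(s-5)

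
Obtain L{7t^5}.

L{t^n} = n!/s^(n+1). So L{7t^5} = 7·5!/s^6 = 840/s^6

Final answer: 840/s^6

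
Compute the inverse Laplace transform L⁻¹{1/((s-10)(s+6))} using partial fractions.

Decompose: A/(s-10) + B/(s+6). A = 1/16, B = -1/16. f(t) = (e^(10t) - e^(-6t))/16

Final answer: (e^(10t) - e^(-6t))/16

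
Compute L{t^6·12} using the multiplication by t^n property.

L{12} = 12/s. d^1/ds^1[1/s] = -1/s². d^2/ds^2[1/s] = 2/s^3. d^3/ds^3[1/s] = -6/s^4. d^4/ds^4[1/s] = 24/s^5. d^5/ds^5[1/s] = -120/s^6. d^6/ds^6[1/s] = 720/s^7. So L{t^6} = (-1)^{6}·720/s^7 = 720/s^7. Then L{t^6·12} = 12·720/s^7 = 8640/s^7

Final answer: 8640/s^7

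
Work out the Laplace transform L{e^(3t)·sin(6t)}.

L{e^(at)·sin(ωt)} = ω/((s-a)² + ω²), so L{e^(3t)·sin(6t)} = 6/((s-3)² + 36)

Final answer: 6/((s-3)² + 36)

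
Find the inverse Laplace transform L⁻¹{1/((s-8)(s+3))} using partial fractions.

Decompose: A/(s-8) + B/(s+3). A = 1/11, B = -1/11. f(t) = (e^(8t) - e^(-3t))/11

Final answer: (e^(8t) - e^(-3t))/11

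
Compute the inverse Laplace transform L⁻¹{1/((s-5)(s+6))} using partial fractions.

Decompose: A/(s-5) + B/(s+6). A = 1/11, B = -1/11. f(t) = (e^(5t) - e^(-6t))/11

Final answer: (e^(5t) - e^(-6t))/11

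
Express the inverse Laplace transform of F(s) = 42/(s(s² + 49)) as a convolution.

42/(s(s² + 49)) = (1/s)·(42/(s² + 49)) = L{1}·L{6·sin(7t)}. So f(t) = 1*(6·sin(7t)) = ∫₀ᵗ 6·sin(7τ) dτ

Final answer: ∫₀ᵗ 6·sin(7τ) dτ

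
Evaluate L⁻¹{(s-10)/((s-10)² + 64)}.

Using frequency shift: L⁻¹{(s-a)/((s-a)² + b²)} = e^(at)cos(bt). Here a=10, b=8

Final answer: e^(10t)·cos(8t)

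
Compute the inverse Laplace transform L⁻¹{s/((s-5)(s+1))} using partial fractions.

Using partial fractions, f(t) = (5e^(5t) + e^(-t))/6

Final answer: (5e^(5t) + e^(-t))/6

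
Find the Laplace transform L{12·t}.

L{t^n} = n!/s^(n+1), so L{t} = 1/s^2. Then L{12·t} = 12·1/s^2 = 12/s^2

Final answer: 12/s^2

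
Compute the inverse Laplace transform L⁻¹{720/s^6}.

L⁻¹{n!/s^(n+1)} = t^n with n=5. So L⁻¹{120/s^6} = t^5, and L⁻¹{720/s^6} = (720/120)·t^5 = 6·t^5

Final answer: 6·t^5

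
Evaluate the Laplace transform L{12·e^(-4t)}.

L{e^(at)} = 1/(s-a), so L{e^(-4t)} = 1/(s+4). Then L{12·e^(-4t)} = 12/(s+4)

Final answer: 12/(s+4)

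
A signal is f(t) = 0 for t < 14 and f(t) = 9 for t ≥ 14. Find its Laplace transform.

f(t) = 9·u(t-14). L{u(t-14)} = e^(-14s)/s, so L{f(t)} = 9·e^(-14s)/s

Final answer: 9·e^(-14s)/s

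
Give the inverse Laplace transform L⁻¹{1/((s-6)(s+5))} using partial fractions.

Decompose: A/(s-6) + B/(s+5). A = 1/11, B = -1/11. f(t) = (e^(6t) - e^(-5t))/11

Final answer: (e^(6t) - e^(-5t))/11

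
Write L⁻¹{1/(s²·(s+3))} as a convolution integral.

1/(s²·(s+3)) = (1/s^2)·(1/(s+3)) = L{t}·L{e^(-3t)}. So f(t) = t*e^(-3t) = ∫₀ᵗ τ·e^(-3(t-τ)) dτ

Final answer: ∫₀ᵗ τ·e^(-3(t-τ)) dτ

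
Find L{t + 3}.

L{t + 3} = L{t} + 3·L{1} = 1/s² + 3/s

Final answer: 1/s² + 3/s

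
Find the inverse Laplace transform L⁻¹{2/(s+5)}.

L⁻¹{1/(s-a)} = e^(at), so L⁻¹{1/(s+5)} = e^(-5t), and L⁻¹{2/(s+5)} = 2·e^(-5t)

Final answer: 2·e^(-5t)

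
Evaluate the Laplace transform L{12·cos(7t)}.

L{cos(ωt)} = s/(s² + ω²), so L{cos(7t)} = s/(s² + 49). Then L{12·cos(7t)} = 12·s/(s² + 49) = 12s/(s² + 49)

Final answer: 12s/(s² + 49)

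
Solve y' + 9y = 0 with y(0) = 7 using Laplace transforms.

L{y'} + 9L{y} = 0. sY - 7 + 9Y = 0. Y(s+9) = 7. Y = 7/(s+9)

Final answer: y(t) = 7e^(-9t)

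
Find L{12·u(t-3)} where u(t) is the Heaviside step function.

L{u(t-a)} = e^(-as)/s. Here a=3, so L{u(t-3)} = e^(-3s)/s, and L{12·u(t-3)} = 12·e^(-3s)/s

Final answer: 12·e^(-3s)/s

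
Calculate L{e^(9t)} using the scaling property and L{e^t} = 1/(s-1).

Using L{f(at)} = (1/a)F(s/a) with a=9 and f(t) = e^t: L{e^(9t)} = (1/9) · 1/((s/9)-1) = (1/9) · 9/(s-9) = 1/(s-9)

Final answer: 1/(s-9)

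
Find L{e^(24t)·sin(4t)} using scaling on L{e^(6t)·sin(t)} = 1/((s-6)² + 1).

Scaling with a=4: L{e^(24t)·sin(4t)} = (1/4) · 1/((s/4-6)² + 1). Simplifying: 4/((s-24)² + 16)

Final answer: 4/((s-24)² + 16)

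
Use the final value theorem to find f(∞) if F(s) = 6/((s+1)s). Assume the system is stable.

f(∞) = lim_{s→0} sF(s) = lim_{s→0} 6/(s+1) = 6

Final answer: 6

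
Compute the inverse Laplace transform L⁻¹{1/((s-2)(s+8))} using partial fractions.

Decompose: A/(s-2) + B/(s+8). A = 1/10, B = -1/10. f(t) = (e^(2t) - e^(-8t))/10

Final answer: (e^(2t) - e^(-8t))/10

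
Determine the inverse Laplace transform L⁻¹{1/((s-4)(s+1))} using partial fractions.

Decompose: A/(s-4) + B/(s+1). A = 1/5, B = -1/5. f(t) = (e^(4t) - e^(-t))/5

Final answer: (e^(4t) - e^(-t))/5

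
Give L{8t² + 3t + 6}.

L{8t² + 3t + 6} = 8·2/s³ + 3/s² + 6/s = 16/s³ + 3/s² + 6/s

Final answer: 16/s³ + 3/s² + 6/s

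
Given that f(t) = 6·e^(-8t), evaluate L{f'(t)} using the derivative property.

f(0) = 6, F(s) = 6/(s+8). L{f'(t)} = s·F(s) - f(0) = 6s/(s+8) - 6 = (6s - 6(s+8))/(s+8) = -48/(s+8)

Final answer: -48/(s+8)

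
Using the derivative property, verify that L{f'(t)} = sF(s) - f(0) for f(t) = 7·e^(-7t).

f'(t) = -49e^(-7t). Direct: L{f'(t)} = -49/(s+7). Property: s·7/(s+7) - 7 = (7s - 7(s+7))/(s+7) = -49/(s+7). ✓

Final answer: -49/(s+7)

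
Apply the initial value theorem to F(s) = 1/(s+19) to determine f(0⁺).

f(0⁺) = lim_{s→∞} s·1/(s+19) = lim_{s→∞} s/(s+19) = 1

Final answer: 1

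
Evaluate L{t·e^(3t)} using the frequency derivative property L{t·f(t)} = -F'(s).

L{e^(3t)} = 1/(s-3). By frequency derivative: L{t·e^(3t)} = -d/ds[1/(s-3)] = -(-1)/(s-3)² = 1/(s-3)²

Final answer: 1/(s-3)²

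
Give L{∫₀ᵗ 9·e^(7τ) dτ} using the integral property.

L{∫₀ᵗ f(τ)dτ} = F(s)/s with F(s) = 9/(s-7), so L{∫₀ᵗ 9·e^(7τ) dτ} = 9/(s(s-7))

Final answer: 9/(s(s-7))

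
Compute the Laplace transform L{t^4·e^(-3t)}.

L{t^n·e^(at)} = n!/(s-a)^(n+1), so L{t^4·e^(-3t)} = 24/(s+3)^5

Final answer: 24/(s+3)^5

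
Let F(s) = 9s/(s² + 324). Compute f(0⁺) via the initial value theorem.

f(0⁺) = lim_{s→∞} s·9s/(s² + 324) = lim_{s→∞} 9s²/(s² + 324) = 9

Final answer: 9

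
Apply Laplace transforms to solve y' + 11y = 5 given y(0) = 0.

sY + 11Y = 5/s. Y = 5/(s(s+11)). Partial fractions: Y = 5/11/s - 5/11/(s+11)

Final answer: y(t) = 5/11(1 - e^(-11t))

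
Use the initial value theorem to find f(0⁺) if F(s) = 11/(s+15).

f(0⁺) = lim_{s→∞} s·11/(s+15) = lim_{s→∞} 11s/(s+15) = 11

Final answer: 11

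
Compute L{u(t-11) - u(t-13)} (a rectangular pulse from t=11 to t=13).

L{u(t-a)} = e^(-as)/s. L{u(t-11) - u(t-13)} = (e^(-11s) - e^(-13s))/s

Final answer: (e^(-11s) - e^(-13s))/s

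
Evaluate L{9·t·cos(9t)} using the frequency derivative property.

L{cos(9t)} = s/(s² + 81). Derivative: d/ds[s/(s² + 81)] = [(s² + 81) - s·2s]/(s² + 81)² = (81 - s²)/(s² + 81)². So L{t·cos(9t)} = -F'(s) = (s² - 81)/(s² + 81)². Then L{9·t·cos(9t)} = 9·(s² - 81)/(s² + 81)²

Final answer: 9·(s² - 81)/(s² + 81)²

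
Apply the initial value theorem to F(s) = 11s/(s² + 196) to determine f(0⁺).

f(0⁺) = lim_{s→∞} s·11s/(s² + 196) = lim_{s→∞} 11s²/(s² + 196) = 11

Final answer: 11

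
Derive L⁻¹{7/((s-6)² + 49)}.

Form: b/((s-a)² + b²) → e^(at)sin(bt). With a=6, b=7

Final answer: e^(6t)·sin(7t)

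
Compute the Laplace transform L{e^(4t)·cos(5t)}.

L{e^(at)·cos(ωt)} = (s-a)/((s-a)² + ω²), so L{e^(4t)·cos(5t)} = (s-4)/((s-4)² + 25)

Final answer: (s-4)/((s-4)² + 25)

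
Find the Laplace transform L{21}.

L{21} = 21 · L{1} = 21/s

Final answer: 21/s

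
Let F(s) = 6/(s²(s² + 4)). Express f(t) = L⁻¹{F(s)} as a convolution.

6/(s²(s² + 4)) = (1/s²)·(6/(s² + 4)) = L{t}·L{3·sin(2t)}. So f(t) = t*(3·sin(2t)) = ∫₀ᵗ 3τ·sin(2(t-τ)) dτ

Final answer: ∫₀ᵗ 3τ·sin(2(t-τ)) dτ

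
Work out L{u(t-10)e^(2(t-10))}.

u(t-a)f(t-a) with f(t)=e^(2t). L{e^(2t)} = 1/(s-2). By time shift: e^(-10s)/(s-2)

Final answer: e^(-10s)/(s-2)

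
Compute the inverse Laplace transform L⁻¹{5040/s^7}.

L⁻¹{n!/s^(n+1)} = t^n with n=6. So L⁻¹{720/s^7} = t^6, and L⁻¹{5040/s^7} = (5040/720)·t^6 = 7·t^6

Final answer: 7·t^6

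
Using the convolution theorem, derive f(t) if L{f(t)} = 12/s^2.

12/s^2 = (12/s)·(1/s) = L{12}·L{1}. By convolution, f(t) = 12*1 = ∫₀ᵗ 12·1 dτ = 12·t

Final answer: 12·t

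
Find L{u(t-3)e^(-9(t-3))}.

u(t-a)f(t-a) with f(t)=e^(-9t). L{e^(-9t)} = 1/(s+9). By time shift: e^(-3s)/(s+9)

Final answer: e^(-3s)/(s+9)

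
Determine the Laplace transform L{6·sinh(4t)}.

L{sinh(ωt)} = ω/(s² - ω²), so L{sinh(4t)} = 4/(s² - 16). Then L{6·sinh(4t)} = 6·4/(s² - 16) = 24/(s² - 16)

Final answer: 24/(s² - 16)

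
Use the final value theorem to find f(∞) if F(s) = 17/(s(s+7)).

f(∞) = lim_{s→0} s·17/(s(s+7)) = lim_{s→0} 17/(s+7) = 17/7 = 17/7

Final answer: 17/7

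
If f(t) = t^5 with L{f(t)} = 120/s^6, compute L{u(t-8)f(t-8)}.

Time shift theorem: L{u(t-a)f(t-a)} = e^(-as)F(s). Here a=8, F(s) = 120/s^6, so L{u(t-8)f(t-8)} = e^(-8s)·120/s^6

Final answer: e^(-8s)·120/s^6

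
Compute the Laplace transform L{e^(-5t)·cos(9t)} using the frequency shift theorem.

Frequency shift: L{e^(at)f(t)} = F(s-a). L{e^(-5t)·cos(9t)} = (s+5)/((s+5)² + 81)

Final answer: (s+5)/((s+5)² + 81)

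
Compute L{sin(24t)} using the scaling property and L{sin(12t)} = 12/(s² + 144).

Using L{f(at)} = (1/a)F(s/a) with a=2: L{sin(24t)} = (1/2) · 12/((s/2)² + 144) = (1/2) · 12·4/(s² + 576) = 24/(s² + 576)

Final answer: 24/(s² + 576)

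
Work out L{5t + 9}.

L{5t + 9} = 5·L{t} + 9·L{1} = 5/s² + 9/s

Final answer: 5/s² + 9/s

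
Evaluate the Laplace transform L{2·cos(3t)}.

L{cos(ωt)} = s/(s² + ω²), so L{cos(3t)} = s/(s² + 9). Then L{2·cos(3t)} = 2·s/(s² + 9) = 2s/(s² + 9)

Final answer: 2s/(s² + 9)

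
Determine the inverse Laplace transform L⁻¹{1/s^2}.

L⁻¹{n!/s^(n+1)} = t^n with n=1. So L⁻¹{1/s^2} = t

Final answer: t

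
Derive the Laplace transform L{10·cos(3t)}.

L{cos(ωt)} = s/(s² + ω²), so L{cos(3t)} = s/(s² + 9). Then L{10·cos(3t)} = 10·s/(s² + 9) = 10s/(s² + 9)

Final answer: 10s/(s² + 9)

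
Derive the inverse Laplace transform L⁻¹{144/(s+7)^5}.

L⁻¹{n!/(s-a)^(n+1)} = t^n·e^(at) with n=4, a=-7. So L⁻¹{24/(s+7)^5} = t^4·e^(-7t), and L⁻¹{144/(s+7)^5} = (144/24)·t^4·e^(-7t) = 6·t^4·e^(-7t)

Final answer: 6·t^4·e^(-7t)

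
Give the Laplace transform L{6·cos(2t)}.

L{cos(ωt)} = s/(s² + ω²), so L{cos(2t)} = s/(s² + 4). Then L{6·cos(2t)} = 6·s/(s² + 4) = 6s/(s² + 4)

Final answer: 6s/(s² + 4)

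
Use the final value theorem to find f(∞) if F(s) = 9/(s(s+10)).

f(∞) = lim_{s→0} s·9/(s(s+10)) = lim_{s→0} 9/(s+10) = 9/10 = 9/10

Final answer: 9/10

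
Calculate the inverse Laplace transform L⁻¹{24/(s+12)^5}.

L⁻¹{n!/(s-a)^(n+1)} = t^n·e^(at), so L⁻¹{24/(s+12)^5} = t^4·e^(-12t)

Final answer: t^4·e^(-12t)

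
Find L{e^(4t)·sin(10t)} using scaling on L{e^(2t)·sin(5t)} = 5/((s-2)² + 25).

Scaling with a=2: L{e^(4t)·sin(10t)} = (1/2) · 5/((s/2-2)² + 25). Simplifying: 10/((s-4)² + 100)

Final answer: 10/((s-4)² + 100)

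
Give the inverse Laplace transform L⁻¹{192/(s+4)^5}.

L⁻¹{n!/(s-a)^(n+1)} = t^n·e^(at) with n=4, a=-4. So L⁻¹{24/(s+4)^5} = t^4·e^(-4t), and L⁻¹{192/(s+4)^5} = (192/24)·t^4·e^(-4t) = 8·t^4·e^(-4t)

Final answer: 8·t^4·e^(-4t)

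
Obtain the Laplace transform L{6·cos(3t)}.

L{cos(ωt)} = s/(s² + ω²), so L{cos(3t)} = s/(s² + 9). Then L{6·cos(3t)} = 6·s/(s² + 9) = 6s/(s² + 9)

Final answer: 6s/(s² + 9)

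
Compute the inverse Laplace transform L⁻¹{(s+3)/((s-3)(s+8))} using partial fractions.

Using partial fractions, f(t) = (6e^(3t) + 5e^(-8t))/11

Final answer: (6e^(3t) + 5e^(-8t))/11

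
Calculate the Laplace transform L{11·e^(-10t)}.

L{e^(at)} = 1/(s-a), so L{e^(-10t)} = 1/(s+10). Then L{11·e^(-10t)} = 11/(s+10)

Final answer: 11/(s+10)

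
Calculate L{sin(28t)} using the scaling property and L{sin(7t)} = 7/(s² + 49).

Using L{f(at)} = (1/a)F(s/a) with a=4: L{sin(28t)} = (1/4) · 7/((s/4)² + 49) = (1/4) · 7·16/(s² + 784) = 28/(s² + 784)

Final answer: 28/(s² + 784)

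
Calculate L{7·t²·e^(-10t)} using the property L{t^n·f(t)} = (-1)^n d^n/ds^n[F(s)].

L{e^(-10t)} = 1/(s+10). d/ds[1/(s+10)] = -1/(s+10)². d²/ds²[1/(s+10)] = 2/(s+10)³. So L{t²·e^(-10t)} = (-1)² · 2/(s+10)³ = 2/(s+10)³. Then L{7·t²·e^(-10t)} = 7·2/(s+10)³ = 14/(s+10)³

Final answer: 14/(s+10)³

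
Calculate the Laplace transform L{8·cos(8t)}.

L{cos(ωt)} = s/(s² + ω²), so L{cos(8t)} = s/(s² + 64). Then L{8·cos(8t)} = 8·s/(s² + 64) = 8s/(s² + 64)

Final answer: 8s/(s² + 64)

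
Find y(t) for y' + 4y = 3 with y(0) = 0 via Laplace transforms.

sY + 4Y = 3/s. Y = 3/(s(s+4)). Partial fractions: Y = 3/4/s - 3/4/(s+4)

Final answer: y(t) = 3/4(1 - e^(-4t))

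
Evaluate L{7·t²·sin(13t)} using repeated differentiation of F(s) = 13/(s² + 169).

F(s) = 13/(s² + 169). F'(s) = -26s/(s² + 169)². F''(s) = -26(169 - 3s²)/(s² + 169)³ = (78s² - 4394)/(s² + 169)³. So L{t²·sin(13t)} = (-1)² F''(s) = (78s² - 4394)/(s² + 169)³. Then L{7·t²·sin(13t)} = 7·(78s² - 4394)/(s² + 169)³ = (546s² - 30758)/(s² + 169)³

Final answer: (546s² - 30758)/(s² + 169)³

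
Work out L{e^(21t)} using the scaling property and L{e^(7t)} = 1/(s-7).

Using L{f(at)} = (1/a)F(s/a) with a=3 and f(t) = e^(7t): L{e^(21t)} = (1/3) · 1/((s/3)-7) = (1/3) · 3/(s-21) = 1/(s-21)

Final answer: 1/(s-21)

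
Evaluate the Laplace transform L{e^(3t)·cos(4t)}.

L{e^(at)·cos(ωt)} = (s-a)/((s-a)² + ω²), so L{e^(3t)·cos(4t)} = (s-3)/((s-3)² + 16)

Final answer: (s-3)/((s-3)² + 16)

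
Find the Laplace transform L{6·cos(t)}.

L{cos(ωt)} = s/(s² + ω²), so L{cos(t)} = s/(s² + 1). Then L{6·cos(t)} = 6·s/(s² + 1) = 6s/(s² + 1)

Final answer: 6s/(s² + 1)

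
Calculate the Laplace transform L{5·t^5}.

L{t^n} = n!/s^(n+1), so L{t^5} = 120/s^6. Then L{5·t^5} = 5·120/s^6 = 600/s^6

Final answer: 600/s^6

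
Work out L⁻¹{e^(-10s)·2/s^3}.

L⁻¹{2/s^3} = t^2. By the time shift theorem, L⁻¹{e^(-as)F(s)} = u(t-a)f(t-a) with a=10, so L⁻¹{e^(-10s)·2/s^3} = u(t-10)·(t-10)^2

Final answer: u(t-10)·(t-10)^2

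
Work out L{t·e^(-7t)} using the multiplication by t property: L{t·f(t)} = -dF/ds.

Using L{t^n·e^(at)} = n!/(s-a)^(n+1), L{t·e^(-7t)} = 1/(s+7)^2

Final answer: 1/(s+7)^2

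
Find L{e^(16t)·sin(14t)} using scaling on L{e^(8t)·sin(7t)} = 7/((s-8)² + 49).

Scaling with a=2: L{e^(16t)·sin(14t)} = (1/2) · 7/((s/2-8)² + 49). Simplifying: 14/((s-16)² + 196)

Final answer: 14/((s-16)² + 196)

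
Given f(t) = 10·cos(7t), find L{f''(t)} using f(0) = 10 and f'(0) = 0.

F(s) = 10s/(s² + 49). L{f''(t)} = s²F(s) - sf(0) - f'(0) = 10s³/(s² + 49) - 10s = (10s³ - 10s(s² + 49))/(s² + 49) = -490s/(s² + 49)

Final answer: -490s/(s² + 49)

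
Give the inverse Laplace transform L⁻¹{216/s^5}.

L⁻¹{n!/s^(n+1)} = t^n with n=4. So L⁻¹{24/s^5} = t^4, and L⁻¹{216/s^5} = (216/24)·t^4 = 9·t^4

Final answer: 9·t^4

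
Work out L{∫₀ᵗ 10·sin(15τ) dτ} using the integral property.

L{∫₀ᵗ f(τ)dτ} = F(s)/s with F(s) = 150/(s² + 225), so the result is (150/(s² + 225))/s = 150/(s(s² + 225))

Final answer: 150/(s(s² + 225))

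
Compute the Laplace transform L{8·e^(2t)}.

L{e^(at)} = 1/(s-a), so L{e^(2t)} = 1/(s-2). Then L{8·e^(2t)} = 8/(s-2)

Final answer: 8/(s-2)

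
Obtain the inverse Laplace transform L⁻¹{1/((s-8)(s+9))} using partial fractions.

Decompose: A/(s-8) + B/(s+9). A = 1/17, B = -1/17. f(t) = (e^(8t) - e^(-9t))/17

Final answer: (e^(8t) - e^(-9t))/17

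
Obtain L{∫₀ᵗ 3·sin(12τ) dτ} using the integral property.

L{∫₀ᵗ f(τ)dτ} = F(s)/s with F(s) = 36/(s² + 144), so the result is (36/(s² + 144))/s = 36/(s(s² + 144))

Final answer: 36/(s(s² + 144))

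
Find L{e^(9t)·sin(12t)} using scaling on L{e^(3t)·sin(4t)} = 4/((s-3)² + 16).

Scaling with a=3: L{e^(9t)·sin(12t)} = (1/3) · 4/((s/3-3)² + 16). Simplifying: 12/((s-9)² + 144)

Final answer: 12/((s-9)² + 144)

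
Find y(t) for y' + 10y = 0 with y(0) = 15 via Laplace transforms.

L{y'} + 10L{y} = 0. sY - 15 + 10Y = 0. Y(s+10) = 15. Y = 15/(s+10)

Final answer: y(t) = 15e^(-10t)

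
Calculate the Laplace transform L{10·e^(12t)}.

L{e^(at)} = 1/(s-a), so L{e^(12t)} = 1/(s-12). Then L{10·e^(12t)} = 10/(s-12)

Final answer: 10/(s-12)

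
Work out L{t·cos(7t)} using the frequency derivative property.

L{cos(7t)} = s/(s² + 49). Derivative: d/ds[s/(s² + 49)] = [(s² + 49) - s·2s]/(s² + 49)² = (49 - s²)/(s² + 49)². So L{t·cos(7t)} = -F'(s) = (s² - 49)/(s² + 49)²

Final answer: (s² - 49)/(s² + 49)²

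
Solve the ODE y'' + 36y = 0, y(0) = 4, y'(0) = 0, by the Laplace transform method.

L{y''} + 36L{y} = 0. s²Y - 4s - 0 + 36Y = 0. Y(s² + 36) = 4s. Y = (4s)/(s² + 36). Inverting: y(t) = 4cos(6t)

Final answer: y(t) = 4cos(6t)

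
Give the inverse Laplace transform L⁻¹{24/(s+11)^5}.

L⁻¹{n!/(s-a)^(n+1)} = t^n·e^(at), so L⁻¹{24/(s+11)^5} = t^4·e^(-11t)

Final answer: t^4·e^(-11t)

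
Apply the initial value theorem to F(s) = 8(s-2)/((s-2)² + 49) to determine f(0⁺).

f(0⁺) = lim_{s→∞} sF(s) = lim_{s→∞} 8s(s-2)/((s-2)² + 49) = 8

Final answer: 8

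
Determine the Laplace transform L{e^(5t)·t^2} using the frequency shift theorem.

L{e^(at)·t^n} = n!/(s-a)^(n+1), so L{e^(5t)·t^2} = 2/(s-5)^3

Final answer: 2/(s-5)^3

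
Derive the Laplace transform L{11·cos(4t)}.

L{cos(ωt)} = s/(s² + ω²), so L{cos(4t)} = s/(s² + 16). Then L{11·cos(4t)} = 11·s/(s² + 16) = 11s/(s² + 16)

Final answer: 11s/(s² + 16)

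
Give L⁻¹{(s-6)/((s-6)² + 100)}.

Using frequency shift: L⁻¹{(s-a)/((s-a)² + b²)} = e^(at)cos(bt). Here a=6, b=10

Final answer: e^(6t)·cos(10t)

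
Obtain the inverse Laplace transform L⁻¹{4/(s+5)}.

L⁻¹{1/(s-a)} = e^(at), so L⁻¹{1/(s+5)} = e^(-5t), and L⁻¹{4/(s+5)} = 4·e^(-5t)

Final answer: 4·e^(-5t)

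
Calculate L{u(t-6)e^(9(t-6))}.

u(t-a)f(t-a) with f(t)=e^(9t). L{e^(9t)} = 1/(s-9). By time shift: e^(-6s)/(s-9)

Final answer: e^(-6s)/(s-9)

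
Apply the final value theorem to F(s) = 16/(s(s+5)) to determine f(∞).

f(∞) = lim_{s→0} s·16/(s(s+5)) = lim_{s→0} 16/(s+5) = 16/5 = 16/5

Final answer: 16/5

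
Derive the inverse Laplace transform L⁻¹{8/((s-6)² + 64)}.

Using frequency shift, L⁻¹{8/((s-6)² + 64)} = e^(6t)·sin(8t)

Final answer: e^(6t)·sin(8t)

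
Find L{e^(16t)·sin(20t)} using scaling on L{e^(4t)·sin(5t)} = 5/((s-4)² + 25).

Scaling with a=4: L{e^(16t)·sin(20t)} = (1/4) · 5/((s/4-4)² + 25). Simplifying: 20/((s-16)² + 400)

Final answer: 20/((s-16)² + 400)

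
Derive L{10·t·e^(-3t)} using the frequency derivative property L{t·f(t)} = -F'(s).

L{e^(-3t)} = 1/(s+3). By frequency derivative: L{t·e^(-3t)} = -d/ds[1/(s+3)] = -(-1)/(s+3)² = 1/(s+3)². Then L{10·t·e^(-3t)} = 10·1/(s+3)² = 10/(s+3)²

Final answer: 10/(s+3)²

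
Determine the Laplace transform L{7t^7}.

L{7t^7} = 7 · L{t^7} = 7 · 5040/s^8 = 35280/s^8

Final answer: 35280/s^8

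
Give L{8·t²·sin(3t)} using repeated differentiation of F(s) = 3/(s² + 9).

F(s) = 3/(s² + 9). F'(s) = -6s/(s² + 9)². F''(s) = -6(9 - 3s²)/(s² + 9)³ = (18s² - 54)/(s² + 9)³. So L{t²·sin(3t)} = (-1)² F''(s) = (18s² - 54)/(s² + 9)³. Then L{8·t²·sin(3t)} = 8·(18s² - 54)/(s² + 9)³ = (144s² - 432)/(s² + 9)³

Final answer: (144s² - 432)/(s² + 9)³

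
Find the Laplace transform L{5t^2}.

L{5t^2} = 5 · L{t^2} = 5 · 2/s^3 = 10/s^3

Final answer: 10/s^3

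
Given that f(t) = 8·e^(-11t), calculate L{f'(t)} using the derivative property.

f(0) = 8, F(s) = 8/(s+11). L{f'(t)} = s·F(s) - f(0) = 8s/(s+11) - 8 = (8s - 8(s+11))/(s+11) = -88/(s+11)

Final answer: -88/(s+11)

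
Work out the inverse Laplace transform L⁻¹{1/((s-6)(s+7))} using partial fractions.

Decompose: A/(s-6) + B/(s+7). A = 1/13, B = -1/13. f(t) = (e^(6t) - e^(-7t))/13

Final answer: (e^(6t) - e^(-7t))/13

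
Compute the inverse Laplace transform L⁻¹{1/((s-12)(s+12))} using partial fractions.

Decompose: A/(s-12) + B/(s+12). A = 1/24, B = -1/24. f(t) = (e^(12t) - e^(-12t))/24

Final answer: (e^(12t) - e^(-12t))/24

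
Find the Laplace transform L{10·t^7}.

L{t^n} = n!/s^(n+1), so L{t^7} = 5040/s^8. Then L{10·t^7} = 10·5040/s^8 = 50400/s^8

Final answer: 50400/s^8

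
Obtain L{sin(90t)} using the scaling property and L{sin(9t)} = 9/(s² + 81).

Using L{f(at)} = (1/a)F(s/a) with a=10: L{sin(90t)} = (1/10) · 9/((s/10)² + 81) = (1/10) · 9·100/(s² + 8100) = 90/(s² + 8100)

Final answer: 90/(s² + 8100)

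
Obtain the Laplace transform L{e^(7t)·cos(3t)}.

L{e^(at)·cos(ωt)} = (s-a)/((s-a)² + ω²), so L{e^(7t)·cos(3t)} = (s-7)/((s-7)² + 9)

Final answer: (s-7)/((s-7)² + 9)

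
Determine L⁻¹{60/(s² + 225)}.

This is the form c·a/(s² + a²) with a = 15, c = 4. L⁻¹ = 4·sin(15t)

Final answer: 4·sin(15t)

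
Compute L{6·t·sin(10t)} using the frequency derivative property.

L{sin(10t)} = 10/(s² + 100). By L{t·f(t)} = -F'(s): -d/ds[10/(s² + 100)] = -(10)·(-2s)/(s² + 100)² = 20s/(s² + 100)². Then L{6·t·sin(10t)} = 6·20s/(s² + 100)² = 120s/(s² + 100)²

Final answer: 120s/(s² + 100)²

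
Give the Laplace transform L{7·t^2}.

L{t^n} = n!/s^(n+1), so L{t^2} = 2/s^3. Then L{7·t^2} = 7·2/s^3 = 14/s^3

Final answer: 14/s^3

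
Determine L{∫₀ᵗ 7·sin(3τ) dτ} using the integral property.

L{∫₀ᵗ f(τ)dτ} = F(s)/s with F(s) = 21/(s² + 9), so the result is (21/(s² + 9))/s = 21/(s(s² + 9))

Final answer: 21/(s(s² + 9))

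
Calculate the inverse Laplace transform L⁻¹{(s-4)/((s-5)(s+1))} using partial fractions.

Using partial fractions, f(t) = (e^(5t) + 5e^(-t))/6

Final answer: (e^(5t) + 5e^(-t))/6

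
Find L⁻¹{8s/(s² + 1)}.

This is the form c·s/(s² + a²) with a = 1, c = 8. L⁻¹ = 8·cos(t)

Final answer: 8·cos(t)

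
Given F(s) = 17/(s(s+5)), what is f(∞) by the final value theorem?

f(∞) = lim_{s→0} s·17/(s(s+5)) = lim_{s→0} 17/(s+5) = 17/5 = 17/5

Final answer: 17/5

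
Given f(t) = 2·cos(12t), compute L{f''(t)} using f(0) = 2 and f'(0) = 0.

F(s) = 2s/(s² + 144). L{f''(t)} = s²F(s) - sf(0) - f'(0) = 2s³/(s² + 144) - 2s = (2s³ - 2s(s² + 144))/(s² + 144) = -288s/(s² + 144)

Final answer: -288s/(s² + 144)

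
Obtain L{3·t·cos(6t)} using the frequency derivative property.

L{cos(6t)} = s/(s² + 36). Derivative: d/ds[s/(s² + 36)] = [(s² + 36) - s·2s]/(s² + 36)² = (36 - s²)/(s² + 36)². So L{t·cos(6t)} = -F'(s) = (s² - 36)/(s² + 36)². Then L{3·t·cos(6t)} = 3·(s² - 36)/(s² + 36)²

Final answer: 3·(s² - 36)/(s² + 36)²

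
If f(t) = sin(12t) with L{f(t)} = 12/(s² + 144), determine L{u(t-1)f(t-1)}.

Time shift theorem: L{u(t-a)f(t-a)} = e^(-as)F(s). Here a=1, F(s) = 12/(s² + 144), so L{u(t-1)f(t-1)} = e^(-s)·12/(s² + 144)

Final answer: e^(-s)·12/(s² + 144)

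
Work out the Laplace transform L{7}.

L{7} = 7 · L{1} = 7/s

Final answer: 7/s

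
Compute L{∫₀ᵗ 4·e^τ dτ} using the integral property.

L{∫₀ᵗ f(τ)dτ} = F(s)/s with F(s) = 4/(s-1), so L{∫₀ᵗ 4·e^τ dτ} = 4/(s(s-1))

Final answer: 4/(s(s-1))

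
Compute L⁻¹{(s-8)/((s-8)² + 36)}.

Using frequency shift: L⁻¹{(s-a)/((s-a)² + b²)} = e^(at)cos(bt). Here a=8, b=6

Final answer: e^(8t)·cos(6t)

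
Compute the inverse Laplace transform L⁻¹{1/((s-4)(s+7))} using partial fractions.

Decompose: A/(s-4) + B/(s+7). A = 1/11, B = -1/11. f(t) = (e^(4t) - e^(-7t))/11

Final answer: (e^(4t) - e^(-7t))/11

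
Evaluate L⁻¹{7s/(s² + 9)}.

This is the form c·s/(s² + a²) with a = 3, c = 7. L⁻¹ = 7·cos(3t)

Final answer: 7·cos(3t)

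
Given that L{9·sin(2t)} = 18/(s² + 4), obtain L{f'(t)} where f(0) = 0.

L{f'(t)} = s·F(s) - f(0) = s·18/(s² + 4) - 0 = 18s/(s² + 4)

Final answer: 18s/(s² + 4)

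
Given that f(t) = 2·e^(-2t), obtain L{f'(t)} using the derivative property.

f(0) = 2, F(s) = 2/(s+2). L{f'(t)} = s·F(s) - f(0) = 2s/(s+2) - 2 = (2s - 2(s+2))/(s+2) = -4/(s+2)

Final answer: -4/(s+2)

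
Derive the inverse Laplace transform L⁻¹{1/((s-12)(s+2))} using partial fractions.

Decompose: A/(s-12) + B/(s+2). A = 1/14, B = -1/14. f(t) = (e^(12t) - e^(-2t))/14

Final answer: (e^(12t) - e^(-2t))/14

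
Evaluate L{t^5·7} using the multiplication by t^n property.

L{7} = 7/s. d^1/ds^1[1/s] = -1/s². d^2/ds^2[1/s] = 2/s^3. d^3/ds^3[1/s] = -6/s^4. d^4/ds^4[1/s] = 24/s^5. d^5/ds^5[1/s] = -120/s^6. So L{t^5} = (-1)^{5}·-120/s^6 = 120/s^6. Then L{t^5·7} = 7·120/s^6 = 840/s^6

Final answer: 840/s^6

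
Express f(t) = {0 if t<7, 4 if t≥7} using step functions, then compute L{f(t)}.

f(t) = 4·u(t-7). L{u(t-7)} = e^(-7s)/s, so L{f(t)} = 4·e^(-7s)/s

Final answer: 4·e^(-7s)/s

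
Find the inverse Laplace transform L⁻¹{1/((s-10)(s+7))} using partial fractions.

Decompose: A/(s-10) + B/(s+7). A = 1/17, B = -1/17. f(t) = (e^(10t) - e^(-7t))/17

Final answer: (e^(10t) - e^(-7t))/17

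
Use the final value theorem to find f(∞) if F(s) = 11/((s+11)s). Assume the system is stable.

f(∞) = lim_{s→0} sF(s) = lim_{s→0} 11/(s+11) = 1

Final answer: 1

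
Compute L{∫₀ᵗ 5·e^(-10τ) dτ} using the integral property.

L{∫₀ᵗ f(τ)dτ} = F(s)/s with F(s) = 5/(s+10), so L{∫₀ᵗ 5·e^(-10τ) dτ} = 5/(s(s+10))

Final answer: 5/(s(s+10))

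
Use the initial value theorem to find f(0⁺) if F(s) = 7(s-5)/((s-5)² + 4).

f(0⁺) = lim_{s→∞} sF(s) = lim_{s→∞} 7s(s-5)/((s-5)² + 4) = 7

Final answer: 7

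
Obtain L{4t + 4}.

L{4t + 4} = 4·L{t} + 4·L{1} = 4/s² + 4/s

Final answer: 4/s² + 4/s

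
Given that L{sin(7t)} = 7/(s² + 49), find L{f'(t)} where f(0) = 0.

L{f'(t)} = s·F(s) - f(0) = s·7/(s² + 49) - 0 = 7s/(s² + 49)

Final answer: 7s/(s² + 49)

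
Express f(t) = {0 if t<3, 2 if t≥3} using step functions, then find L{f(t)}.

f(t) = 2·u(t-3). L{u(t-3)} = e^(-3s)/s, so L{f(t)} = 2·e^(-3s)/s

Final answer: 2·e^(-3s)/s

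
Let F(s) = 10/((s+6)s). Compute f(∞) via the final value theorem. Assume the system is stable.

f(∞) = lim_{s→0} sF(s) = lim_{s→0} 10/(s+6) = 5/3

Final answer: 5/3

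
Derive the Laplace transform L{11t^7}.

L{11t^7} = 11 · L{t^7} = 11 · 5040/s^8 = 55440/s^8

Final answer: 55440/s^8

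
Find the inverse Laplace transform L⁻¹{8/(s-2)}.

L⁻¹{1/(s-a)} = e^(at), so L⁻¹{1/(s-2)} = e^(2t), and L⁻¹{8/(s-2)} = 8·e^(2t)

Final answer: 8·e^(2t)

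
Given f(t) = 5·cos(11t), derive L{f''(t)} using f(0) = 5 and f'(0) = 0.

F(s) = 5s/(s² + 121). L{f''(t)} = s²F(s) - sf(0) - f'(0) = 5s³/(s² + 121) - 5s = (5s³ - 5s(s² + 121))/(s² + 121) = -605s/(s² + 121)

Final answer: -605s/(s² + 121)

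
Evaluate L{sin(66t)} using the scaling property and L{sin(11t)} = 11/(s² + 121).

Using L{f(at)} = (1/a)F(s/a) with a=6: L{sin(66t)} = (1/6) · 11/((s/6)² + 121) = (1/6) · 11·36/(s² + 4356) = 66/(s² + 4356)

Final answer: 66/(s² + 4356)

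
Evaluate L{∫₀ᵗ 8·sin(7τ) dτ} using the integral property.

L{∫₀ᵗ f(τ)dτ} = F(s)/s with F(s) = 56/(s² + 49), so the result is (56/(s² + 49))/s = 56/(s(s² + 49))

Final answer: 56/(s(s² + 49))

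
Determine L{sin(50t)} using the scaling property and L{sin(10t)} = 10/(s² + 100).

Using L{f(at)} = (1/a)F(s/a) with a=5: L{sin(50t)} = (1/5) · 10/((s/5)² + 100) = (1/5) · 10·25/(s² + 2500) = 50/(s² + 2500)

Final answer: 50/(s² + 2500)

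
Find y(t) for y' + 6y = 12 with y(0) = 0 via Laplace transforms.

sY + 6Y = 12/s. Y = 12/(s(s+6)). Partial fractions: Y = 2/s - 2/(s+6)

Final answer: y(t) = 2(1 - e^(-6t))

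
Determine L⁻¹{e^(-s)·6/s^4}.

L⁻¹{6/s^4} = t^3. By the time shift theorem, L⁻¹{e^(-as)F(s)} = u(t-a)f(t-a) with a=1, so L⁻¹{e^(-s)·6/s^4} = u(t-1)·(t-1)^3

Final answer: u(t-1)·(t-1)^3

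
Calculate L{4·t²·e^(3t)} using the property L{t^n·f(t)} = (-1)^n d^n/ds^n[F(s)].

L{e^(3t)} = 1/(s-3). d/ds[1/(s-3)] = -1/(s-3)². d²/ds²[1/(s-3)] = 2/(s-3)³. So L{t²·e^(3t)} = (-1)² · 2/(s-3)³ = 2/(s-3)³. Then L{4·t²·e^(3t)} = 4·2/(s-3)³ = 8/(s-3)³

Final answer: 8/(s-3)³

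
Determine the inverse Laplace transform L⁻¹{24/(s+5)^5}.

L⁻¹{n!/(s-a)^(n+1)} = t^n·e^(at), so L⁻¹{24/(s+5)^5} = t^4·e^(-5t)

Final answer: t^4·e^(-5t)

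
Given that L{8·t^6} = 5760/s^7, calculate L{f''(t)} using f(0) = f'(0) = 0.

L{f''(t)} = s²F(s) - sf(0) - f'(0) = s²·5760/s^7 - 0 - 0 = 5760/s^5

Final answer: 5760/s^5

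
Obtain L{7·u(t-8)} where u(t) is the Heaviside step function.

L{u(t-a)} = e^(-as)/s. Here a=8, so L{u(t-8)} = e^(-8s)/s, and L{7·u(t-8)} = 7·e^(-8s)/s

Final answer: 7·e^(-8s)/s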